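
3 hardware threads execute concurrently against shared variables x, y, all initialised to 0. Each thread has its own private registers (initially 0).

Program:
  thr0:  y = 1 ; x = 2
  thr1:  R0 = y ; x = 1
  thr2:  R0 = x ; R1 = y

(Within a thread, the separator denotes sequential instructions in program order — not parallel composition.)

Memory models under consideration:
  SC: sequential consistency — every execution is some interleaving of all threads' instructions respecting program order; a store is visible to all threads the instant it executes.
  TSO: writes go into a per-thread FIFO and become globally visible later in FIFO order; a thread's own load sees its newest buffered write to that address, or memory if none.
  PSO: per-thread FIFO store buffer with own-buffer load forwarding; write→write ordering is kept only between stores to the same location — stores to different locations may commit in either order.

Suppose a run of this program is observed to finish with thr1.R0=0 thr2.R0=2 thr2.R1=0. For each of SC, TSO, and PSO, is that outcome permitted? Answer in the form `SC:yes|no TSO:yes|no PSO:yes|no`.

SC:no TSO:no PSO:yes

outcome vector order: (thr1.R0,thr2.R0,thr2.R1)
SC (9): <0 0 0>; <0 0 1>; <0 1 0>; <0 1 1>; <0 2 1>; <1 0 0>; <1 0 1>; <1 1 1>; <1 2 1>
TSO (9): <0 0 0>; <0 0 1>; <0 1 0>; <0 1 1>; <0 2 1>; <1 0 0>; <1 0 1>; <1 1 1>; <1 2 1>
PSO (11): <0 0 0>; <0 0 1>; <0 1 0>; <0 1 1>; <0 2 0>; <0 2 1>; <1 0 0>; <1 0 1>; <1 1 1>; <1 2 0>; <1 2 1>
target <0 2 0> ∈ {PSO}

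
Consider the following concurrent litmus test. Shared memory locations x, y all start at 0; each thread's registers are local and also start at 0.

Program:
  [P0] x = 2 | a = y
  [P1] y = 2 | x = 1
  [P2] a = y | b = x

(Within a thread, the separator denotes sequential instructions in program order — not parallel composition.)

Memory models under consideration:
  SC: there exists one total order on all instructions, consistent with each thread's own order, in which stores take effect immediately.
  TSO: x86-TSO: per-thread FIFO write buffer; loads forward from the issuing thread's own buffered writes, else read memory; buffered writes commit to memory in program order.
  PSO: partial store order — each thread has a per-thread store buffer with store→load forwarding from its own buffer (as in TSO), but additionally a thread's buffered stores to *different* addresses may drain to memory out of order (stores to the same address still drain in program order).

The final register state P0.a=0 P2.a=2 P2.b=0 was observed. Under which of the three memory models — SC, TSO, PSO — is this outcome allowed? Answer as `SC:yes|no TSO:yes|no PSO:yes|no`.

SC:no TSO:yes PSO:yes

outcome vector order: (P0.a,P2.a,P2.b)
[SC] allowed = {<0 0 0> <0 0 1> <0 0 2> <0 2 1> <0 2 2> <2 0 0> <2 0 1> <2 0 2> <2 2 0> <2 2 1> <2 2 2>}
[TSO] allowed = {<0 0 0> <0 0 1> <0 0 2> <0 2 0> <0 2 1> <0 2 2> <2 0 0> <2 0 1> <2 0 2> <2 2 0> <2 2 1> <2 2 2>}
[PSO] allowed = {<0 0 0> <0 0 1> <0 0 2> <0 2 0> <0 2 1> <0 2 2> <2 0 0> <2 0 1> <2 0 2> <2 2 0> <2 2 1> <2 2 2>}
target <0 2 0> ∈ {TSO,PSO}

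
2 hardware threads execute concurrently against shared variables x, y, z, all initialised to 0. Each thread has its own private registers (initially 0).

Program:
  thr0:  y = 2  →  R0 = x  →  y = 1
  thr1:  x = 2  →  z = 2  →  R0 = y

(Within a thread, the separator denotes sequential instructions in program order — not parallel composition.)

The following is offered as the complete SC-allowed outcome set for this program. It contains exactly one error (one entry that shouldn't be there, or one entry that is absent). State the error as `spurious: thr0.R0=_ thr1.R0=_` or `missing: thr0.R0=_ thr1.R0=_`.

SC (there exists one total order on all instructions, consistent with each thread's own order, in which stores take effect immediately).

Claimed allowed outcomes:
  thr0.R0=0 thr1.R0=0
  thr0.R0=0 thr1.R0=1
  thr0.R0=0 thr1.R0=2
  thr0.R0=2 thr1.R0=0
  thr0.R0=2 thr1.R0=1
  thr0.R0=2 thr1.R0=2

spurious: thr0.R0=0 thr1.R0=0

outcome vector order: (thr0.R0,thr1.R0)
SC (5): (0,1); (0,2); (2,0); (2,1); (2,2)
claimed∖SC = {(0,0)}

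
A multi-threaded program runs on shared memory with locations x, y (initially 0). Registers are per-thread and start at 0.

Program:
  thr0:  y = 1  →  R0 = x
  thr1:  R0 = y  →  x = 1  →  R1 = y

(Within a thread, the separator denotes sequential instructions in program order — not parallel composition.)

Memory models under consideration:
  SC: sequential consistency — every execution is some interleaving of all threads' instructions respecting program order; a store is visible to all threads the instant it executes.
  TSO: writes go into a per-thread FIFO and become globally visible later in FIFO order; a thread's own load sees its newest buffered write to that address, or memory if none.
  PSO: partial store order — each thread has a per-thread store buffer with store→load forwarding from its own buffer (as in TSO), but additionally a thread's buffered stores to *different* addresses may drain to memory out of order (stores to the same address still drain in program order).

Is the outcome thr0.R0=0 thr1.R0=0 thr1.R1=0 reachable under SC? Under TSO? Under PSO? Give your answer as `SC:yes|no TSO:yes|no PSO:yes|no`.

outcome vector order: (thr0.R0,thr1.R0,thr1.R1)
under SC → <0 0 1>, <0 1 1>, <1 0 0>, <1 0 1>, <1 1 1>
under TSO → <0 0 0>, <0 0 1>, <0 1 1>, <1 0 0>, <1 0 1>, <1 1 1>
under PSO → <0 0 0>, <0 0 1>, <0 1 1>, <1 0 0>, <1 0 1>, <1 1 1>
target <0 0 0> ∈ {TSO,PSO}

SC:no TSO:yes PSO:yes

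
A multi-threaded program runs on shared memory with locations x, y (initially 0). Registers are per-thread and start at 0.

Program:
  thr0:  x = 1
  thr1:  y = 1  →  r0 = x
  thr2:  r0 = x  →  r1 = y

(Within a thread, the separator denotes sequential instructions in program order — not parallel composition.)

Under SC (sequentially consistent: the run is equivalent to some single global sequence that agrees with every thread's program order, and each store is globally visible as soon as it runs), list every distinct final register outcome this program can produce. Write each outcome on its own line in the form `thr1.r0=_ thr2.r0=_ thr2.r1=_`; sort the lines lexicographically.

thr1.r0=0 thr2.r0=0 thr2.r1=0
thr1.r0=0 thr2.r0=0 thr2.r1=1
thr1.r0=0 thr2.r0=1 thr2.r1=1
thr1.r0=1 thr2.r0=0 thr2.r1=0
thr1.r0=1 thr2.r0=0 thr2.r1=1
thr1.r0=1 thr2.r0=1 thr2.r1=0
thr1.r0=1 thr2.r0=1 thr2.r1=1

outcome vector order: (thr1.r0,thr2.r0,thr2.r1)
|SC outcomes| = 7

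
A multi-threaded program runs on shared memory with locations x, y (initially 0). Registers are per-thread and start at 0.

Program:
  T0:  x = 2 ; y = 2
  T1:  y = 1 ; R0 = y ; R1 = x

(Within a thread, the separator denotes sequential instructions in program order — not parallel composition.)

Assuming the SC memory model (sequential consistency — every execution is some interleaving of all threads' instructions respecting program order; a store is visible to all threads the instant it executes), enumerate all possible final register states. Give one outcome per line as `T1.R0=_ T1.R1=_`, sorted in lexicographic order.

T1.R0=1 T1.R1=0
T1.R0=1 T1.R1=2
T1.R0=2 T1.R1=2

outcome vector order: (T1.R0,T1.R1)
|SC outcomes| = 3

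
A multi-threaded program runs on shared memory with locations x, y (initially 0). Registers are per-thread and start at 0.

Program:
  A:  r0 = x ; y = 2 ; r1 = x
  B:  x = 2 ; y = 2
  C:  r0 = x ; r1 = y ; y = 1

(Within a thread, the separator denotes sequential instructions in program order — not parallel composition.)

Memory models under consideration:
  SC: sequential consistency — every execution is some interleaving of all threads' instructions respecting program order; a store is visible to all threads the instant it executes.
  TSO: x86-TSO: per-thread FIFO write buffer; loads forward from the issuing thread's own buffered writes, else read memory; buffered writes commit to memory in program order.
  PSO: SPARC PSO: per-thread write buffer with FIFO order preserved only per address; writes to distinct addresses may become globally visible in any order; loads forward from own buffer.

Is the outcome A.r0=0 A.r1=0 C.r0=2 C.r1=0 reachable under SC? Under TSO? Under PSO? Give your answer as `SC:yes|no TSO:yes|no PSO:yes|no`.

SC:no TSO:yes PSO:yes

outcome vector order: (A.r0,A.r1,C.r0,C.r1)
[SC] allowed = {0/0/0/0; 0/0/0/2; 0/0/2/2; 0/2/0/0; 0/2/0/2; 0/2/2/0; 0/2/2/2; 2/2/0/0; 2/2/0/2; 2/2/2/0; 2/2/2/2}
[TSO] allowed = {0/0/0/0; 0/0/0/2; 0/0/2/0; 0/0/2/2; 0/2/0/0; 0/2/0/2; 0/2/2/0; 0/2/2/2; 2/2/0/0; 2/2/0/2; 2/2/2/0; 2/2/2/2}
[PSO] allowed = {0/0/0/0; 0/0/0/2; 0/0/2/0; 0/0/2/2; 0/2/0/0; 0/2/0/2; 0/2/2/0; 0/2/2/2; 2/2/0/0; 2/2/0/2; 2/2/2/0; 2/2/2/2}
target 0/0/2/0 ∈ {TSO,PSO}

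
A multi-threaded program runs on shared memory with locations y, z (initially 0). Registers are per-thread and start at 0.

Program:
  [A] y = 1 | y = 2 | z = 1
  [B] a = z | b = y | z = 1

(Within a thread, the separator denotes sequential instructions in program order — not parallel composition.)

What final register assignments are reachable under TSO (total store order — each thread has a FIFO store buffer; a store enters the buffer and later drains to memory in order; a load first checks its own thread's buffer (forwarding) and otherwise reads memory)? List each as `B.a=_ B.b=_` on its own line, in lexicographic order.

outcome vector order: (B.a,B.b)
|TSO outcomes| = 4

B.a=0 B.b=0
B.a=0 B.b=1
B.a=0 B.b=2
B.a=1 B.b=2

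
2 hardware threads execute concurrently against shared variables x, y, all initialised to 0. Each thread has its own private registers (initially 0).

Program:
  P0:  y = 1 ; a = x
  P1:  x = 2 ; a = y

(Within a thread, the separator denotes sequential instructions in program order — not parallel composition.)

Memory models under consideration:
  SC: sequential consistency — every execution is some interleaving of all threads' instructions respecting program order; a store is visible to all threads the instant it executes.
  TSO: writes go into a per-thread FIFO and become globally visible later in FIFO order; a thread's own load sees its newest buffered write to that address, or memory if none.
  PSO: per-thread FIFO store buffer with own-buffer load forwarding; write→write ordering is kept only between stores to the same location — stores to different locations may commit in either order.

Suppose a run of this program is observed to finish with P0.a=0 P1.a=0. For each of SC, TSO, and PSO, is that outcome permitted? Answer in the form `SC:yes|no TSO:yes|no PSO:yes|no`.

SC:no TSO:yes PSO:yes

outcome vector order: (P0.a,P1.a)
under SC → <0 1>; <2 0>; <2 1>
under TSO → <0 0>; <0 1>; <2 0>; <2 1>
under PSO → <0 0>; <0 1>; <2 0>; <2 1>
target <0 0> ∈ {TSO,PSO}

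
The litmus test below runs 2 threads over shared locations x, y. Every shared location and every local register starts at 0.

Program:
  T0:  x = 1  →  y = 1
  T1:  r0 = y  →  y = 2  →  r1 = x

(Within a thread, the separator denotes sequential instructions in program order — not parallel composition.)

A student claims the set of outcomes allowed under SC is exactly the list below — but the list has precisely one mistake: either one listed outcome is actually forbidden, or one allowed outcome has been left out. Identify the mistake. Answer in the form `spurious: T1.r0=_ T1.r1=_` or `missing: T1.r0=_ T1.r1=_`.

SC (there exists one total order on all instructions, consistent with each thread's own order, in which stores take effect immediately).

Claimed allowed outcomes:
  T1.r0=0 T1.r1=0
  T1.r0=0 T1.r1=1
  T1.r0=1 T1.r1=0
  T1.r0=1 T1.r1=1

outcome vector order: (T1.r0,T1.r1)
[SC] allowed = {<0 0>; <0 1>; <1 1>}
claimed∖SC = {<1 0>}

spurious: T1.r0=1 T1.r1=0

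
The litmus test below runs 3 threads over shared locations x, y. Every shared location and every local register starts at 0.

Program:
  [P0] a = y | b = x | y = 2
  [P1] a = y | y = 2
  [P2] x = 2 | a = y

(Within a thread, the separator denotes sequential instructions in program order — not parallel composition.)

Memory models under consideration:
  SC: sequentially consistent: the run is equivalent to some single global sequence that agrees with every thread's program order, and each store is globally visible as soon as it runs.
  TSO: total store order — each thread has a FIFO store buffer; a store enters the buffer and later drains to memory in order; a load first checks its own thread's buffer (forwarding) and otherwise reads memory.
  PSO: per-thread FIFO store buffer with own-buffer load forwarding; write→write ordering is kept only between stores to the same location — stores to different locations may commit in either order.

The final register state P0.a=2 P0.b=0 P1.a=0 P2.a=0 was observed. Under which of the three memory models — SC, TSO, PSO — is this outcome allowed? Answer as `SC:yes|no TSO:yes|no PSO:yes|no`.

outcome vector order: (P0.a,P0.b,P1.a,P2.a)
SC (11): (0,0,0,0); (0,0,0,2); (0,0,2,0); (0,0,2,2); (0,2,0,0); (0,2,0,2); (0,2,2,0); (0,2,2,2); (2,0,0,2); (2,2,0,0); (2,2,0,2)
TSO (12): (0,0,0,0); (0,0,0,2); (0,0,2,0); (0,0,2,2); (0,2,0,0); (0,2,0,2); (0,2,2,0); (0,2,2,2); (2,0,0,0); (2,0,0,2); (2,2,0,0); (2,2,0,2)
PSO (12): (0,0,0,0); (0,0,0,2); (0,0,2,0); (0,0,2,2); (0,2,0,0); (0,2,0,2); (0,2,2,0); (0,2,2,2); (2,0,0,0); (2,0,0,2); (2,2,0,0); (2,2,0,2)
target (2,0,0,0) ∈ {TSO,PSO}

SC:no TSO:yes PSO:yes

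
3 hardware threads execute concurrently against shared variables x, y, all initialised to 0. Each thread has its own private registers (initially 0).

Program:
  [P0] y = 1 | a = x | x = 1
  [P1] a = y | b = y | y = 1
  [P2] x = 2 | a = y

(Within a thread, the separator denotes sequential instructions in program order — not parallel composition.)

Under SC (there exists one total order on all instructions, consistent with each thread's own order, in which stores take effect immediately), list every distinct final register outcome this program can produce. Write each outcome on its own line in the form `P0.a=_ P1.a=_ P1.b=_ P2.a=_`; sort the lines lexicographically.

P0.a=0 P1.a=0 P1.b=0 P2.a=1
P0.a=0 P1.a=0 P1.b=1 P2.a=1
P0.a=0 P1.a=1 P1.b=1 P2.a=1
P0.a=2 P1.a=0 P1.b=0 P2.a=0
P0.a=2 P1.a=0 P1.b=0 P2.a=1
P0.a=2 P1.a=0 P1.b=1 P2.a=0
P0.a=2 P1.a=0 P1.b=1 P2.a=1
P0.a=2 P1.a=1 P1.b=1 P2.a=0
P0.a=2 P1.a=1 P1.b=1 P2.a=1

outcome vector order: (P0.a,P1.a,P1.b,P2.a)
|SC outcomes| = 9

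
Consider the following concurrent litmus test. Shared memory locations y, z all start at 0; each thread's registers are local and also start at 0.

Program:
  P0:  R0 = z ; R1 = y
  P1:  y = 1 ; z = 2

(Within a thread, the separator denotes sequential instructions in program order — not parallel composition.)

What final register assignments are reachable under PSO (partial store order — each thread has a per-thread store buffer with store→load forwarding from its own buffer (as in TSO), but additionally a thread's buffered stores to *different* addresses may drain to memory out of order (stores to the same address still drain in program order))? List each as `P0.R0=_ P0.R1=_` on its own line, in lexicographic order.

P0.R0=0 P0.R1=0
P0.R0=0 P0.R1=1
P0.R0=2 P0.R1=0
P0.R0=2 P0.R1=1

outcome vector order: (P0.R0,P0.R1)
|PSO outcomes| = 4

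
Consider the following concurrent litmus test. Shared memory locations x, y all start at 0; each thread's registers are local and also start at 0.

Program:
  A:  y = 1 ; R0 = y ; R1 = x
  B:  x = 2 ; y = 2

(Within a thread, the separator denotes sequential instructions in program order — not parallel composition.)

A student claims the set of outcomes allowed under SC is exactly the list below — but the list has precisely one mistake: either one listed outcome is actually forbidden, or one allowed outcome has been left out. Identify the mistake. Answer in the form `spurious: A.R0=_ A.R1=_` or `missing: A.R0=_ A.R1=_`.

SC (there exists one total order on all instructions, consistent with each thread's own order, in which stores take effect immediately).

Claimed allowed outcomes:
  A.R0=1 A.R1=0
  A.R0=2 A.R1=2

outcome vector order: (A.R0,A.R1)
[SC] allowed = {<1 0> <1 2> <2 2>}
SC∖claimed = {<1 2>}

missing: A.R0=1 A.R1=2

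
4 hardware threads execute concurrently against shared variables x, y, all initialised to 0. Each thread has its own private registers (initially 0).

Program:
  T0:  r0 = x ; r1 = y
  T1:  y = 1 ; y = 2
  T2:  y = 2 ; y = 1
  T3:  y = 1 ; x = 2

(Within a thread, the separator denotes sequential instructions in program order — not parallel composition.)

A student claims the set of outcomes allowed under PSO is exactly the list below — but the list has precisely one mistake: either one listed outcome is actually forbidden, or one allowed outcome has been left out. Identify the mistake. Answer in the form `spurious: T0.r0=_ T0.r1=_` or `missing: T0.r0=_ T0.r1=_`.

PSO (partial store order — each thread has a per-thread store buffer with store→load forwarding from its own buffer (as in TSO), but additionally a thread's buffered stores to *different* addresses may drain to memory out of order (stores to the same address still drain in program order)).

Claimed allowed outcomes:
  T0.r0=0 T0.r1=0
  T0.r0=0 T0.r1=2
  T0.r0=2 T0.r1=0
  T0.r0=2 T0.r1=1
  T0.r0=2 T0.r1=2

outcome vector order: (T0.r0,T0.r1)
under PSO → (0,0), (0,1), (0,2), (2,0), (2,1), (2,2)
PSO∖claimed = {(0,1)}

missing: T0.r0=0 T0.r1=1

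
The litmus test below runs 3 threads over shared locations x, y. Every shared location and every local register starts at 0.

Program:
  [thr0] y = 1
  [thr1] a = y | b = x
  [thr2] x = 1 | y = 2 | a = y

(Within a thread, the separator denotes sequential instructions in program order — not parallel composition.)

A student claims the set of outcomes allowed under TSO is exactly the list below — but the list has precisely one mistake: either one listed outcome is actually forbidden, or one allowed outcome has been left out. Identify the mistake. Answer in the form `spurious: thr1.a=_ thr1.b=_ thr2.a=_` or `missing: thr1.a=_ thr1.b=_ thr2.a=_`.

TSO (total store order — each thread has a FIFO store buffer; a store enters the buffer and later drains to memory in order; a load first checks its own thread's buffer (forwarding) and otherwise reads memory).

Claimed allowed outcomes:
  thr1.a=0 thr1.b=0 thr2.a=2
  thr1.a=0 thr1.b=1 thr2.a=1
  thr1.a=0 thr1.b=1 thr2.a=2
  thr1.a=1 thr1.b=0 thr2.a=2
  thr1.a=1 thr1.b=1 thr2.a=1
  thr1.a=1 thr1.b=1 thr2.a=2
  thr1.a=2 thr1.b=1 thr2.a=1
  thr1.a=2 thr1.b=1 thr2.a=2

outcome vector order: (thr1.a,thr1.b,thr2.a)
TSO (9): (0,0,1), (0,0,2), (0,1,1), (0,1,2), (1,0,2), (1,1,1), (1,1,2), (2,1,1), (2,1,2)
TSO∖claimed = {(0,0,1)}

missing: thr1.a=0 thr1.b=0 thr2.a=1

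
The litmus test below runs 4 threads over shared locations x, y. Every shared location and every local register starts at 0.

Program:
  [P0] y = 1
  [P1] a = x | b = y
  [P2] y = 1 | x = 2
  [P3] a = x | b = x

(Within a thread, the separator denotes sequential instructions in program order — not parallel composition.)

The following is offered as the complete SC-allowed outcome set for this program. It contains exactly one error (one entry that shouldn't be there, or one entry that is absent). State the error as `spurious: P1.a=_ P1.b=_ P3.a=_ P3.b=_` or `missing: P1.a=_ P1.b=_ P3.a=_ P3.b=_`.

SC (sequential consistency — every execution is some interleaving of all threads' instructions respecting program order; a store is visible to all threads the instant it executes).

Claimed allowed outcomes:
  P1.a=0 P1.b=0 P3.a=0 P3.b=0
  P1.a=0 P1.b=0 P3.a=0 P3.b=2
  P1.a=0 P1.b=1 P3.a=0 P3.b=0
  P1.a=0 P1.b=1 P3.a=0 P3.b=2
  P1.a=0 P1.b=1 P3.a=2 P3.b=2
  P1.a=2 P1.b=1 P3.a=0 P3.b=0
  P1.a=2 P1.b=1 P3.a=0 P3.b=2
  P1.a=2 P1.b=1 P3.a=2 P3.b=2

missing: P1.a=0 P1.b=0 P3.a=2 P3.b=2

outcome vector order: (P1.a,P1.b,P3.a,P3.b)
SC (9): (0,0,0,0) (0,0,0,2) (0,0,2,2) (0,1,0,0) (0,1,0,2) (0,1,2,2) (2,1,0,0) (2,1,0,2) (2,1,2,2)
SC∖claimed = {(0,0,2,2)}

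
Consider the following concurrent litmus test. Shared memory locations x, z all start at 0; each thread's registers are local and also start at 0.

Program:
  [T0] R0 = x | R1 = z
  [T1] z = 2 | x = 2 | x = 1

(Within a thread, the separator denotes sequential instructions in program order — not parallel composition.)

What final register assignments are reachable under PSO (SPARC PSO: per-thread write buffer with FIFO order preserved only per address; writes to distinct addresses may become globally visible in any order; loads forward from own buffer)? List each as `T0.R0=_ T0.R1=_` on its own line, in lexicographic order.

T0.R0=0 T0.R1=0
T0.R0=0 T0.R1=2
T0.R0=1 T0.R1=0
T0.R0=1 T0.R1=2
T0.R0=2 T0.R1=0
T0.R0=2 T0.R1=2

outcome vector order: (T0.R0,T0.R1)
|PSO outcomes| = 6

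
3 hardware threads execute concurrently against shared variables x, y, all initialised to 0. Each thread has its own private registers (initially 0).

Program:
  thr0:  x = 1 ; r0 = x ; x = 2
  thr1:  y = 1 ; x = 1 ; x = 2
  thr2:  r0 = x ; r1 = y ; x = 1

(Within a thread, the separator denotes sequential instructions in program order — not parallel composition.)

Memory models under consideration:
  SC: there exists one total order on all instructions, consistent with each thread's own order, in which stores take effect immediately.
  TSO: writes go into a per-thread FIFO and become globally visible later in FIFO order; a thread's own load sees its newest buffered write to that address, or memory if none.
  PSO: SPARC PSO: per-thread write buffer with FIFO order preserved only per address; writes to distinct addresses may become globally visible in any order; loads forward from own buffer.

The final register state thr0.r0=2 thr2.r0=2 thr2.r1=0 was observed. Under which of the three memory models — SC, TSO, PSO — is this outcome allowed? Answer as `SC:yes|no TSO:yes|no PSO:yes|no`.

outcome vector order: (thr0.r0,thr2.r0,thr2.r1)
under SC → <1 0 0>, <1 0 1>, <1 1 0>, <1 1 1>, <1 2 0>, <1 2 1>, <2 0 0>, <2 0 1>, <2 1 0>, <2 1 1>, <2 2 1>
under TSO → <1 0 0>, <1 0 1>, <1 1 0>, <1 1 1>, <1 2 0>, <1 2 1>, <2 0 0>, <2 0 1>, <2 1 0>, <2 1 1>, <2 2 1>
under PSO → <1 0 0>, <1 0 1>, <1 1 0>, <1 1 1>, <1 2 0>, <1 2 1>, <2 0 0>, <2 0 1>, <2 1 0>, <2 1 1>, <2 2 0>, <2 2 1>
target <2 2 0> ∈ {PSO}

SC:no TSO:no PSO:yes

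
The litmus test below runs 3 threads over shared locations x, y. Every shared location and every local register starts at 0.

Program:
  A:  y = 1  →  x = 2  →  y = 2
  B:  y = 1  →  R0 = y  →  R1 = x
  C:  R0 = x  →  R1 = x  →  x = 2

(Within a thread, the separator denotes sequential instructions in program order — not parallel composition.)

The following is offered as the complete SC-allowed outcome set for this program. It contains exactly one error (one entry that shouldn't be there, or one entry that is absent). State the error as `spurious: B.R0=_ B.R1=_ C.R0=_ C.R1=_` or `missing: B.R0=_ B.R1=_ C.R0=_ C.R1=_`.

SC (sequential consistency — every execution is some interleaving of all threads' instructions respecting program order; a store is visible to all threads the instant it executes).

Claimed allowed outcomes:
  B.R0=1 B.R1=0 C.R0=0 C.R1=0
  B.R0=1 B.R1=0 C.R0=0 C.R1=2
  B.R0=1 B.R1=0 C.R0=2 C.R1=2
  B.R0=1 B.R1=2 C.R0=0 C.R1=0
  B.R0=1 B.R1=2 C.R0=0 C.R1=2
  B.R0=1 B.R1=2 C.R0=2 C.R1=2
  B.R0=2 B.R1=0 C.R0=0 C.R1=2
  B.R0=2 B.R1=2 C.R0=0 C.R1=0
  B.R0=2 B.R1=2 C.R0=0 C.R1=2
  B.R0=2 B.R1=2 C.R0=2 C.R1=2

outcome vector order: (B.R0,B.R1,C.R0,C.R1)
SC: 9 outcomes — {1000 1002 1022 1200 1202 1222 2200 2202 2222}
claimed∖SC = {2002}

spurious: B.R0=2 B.R1=0 C.R0=0 C.R1=2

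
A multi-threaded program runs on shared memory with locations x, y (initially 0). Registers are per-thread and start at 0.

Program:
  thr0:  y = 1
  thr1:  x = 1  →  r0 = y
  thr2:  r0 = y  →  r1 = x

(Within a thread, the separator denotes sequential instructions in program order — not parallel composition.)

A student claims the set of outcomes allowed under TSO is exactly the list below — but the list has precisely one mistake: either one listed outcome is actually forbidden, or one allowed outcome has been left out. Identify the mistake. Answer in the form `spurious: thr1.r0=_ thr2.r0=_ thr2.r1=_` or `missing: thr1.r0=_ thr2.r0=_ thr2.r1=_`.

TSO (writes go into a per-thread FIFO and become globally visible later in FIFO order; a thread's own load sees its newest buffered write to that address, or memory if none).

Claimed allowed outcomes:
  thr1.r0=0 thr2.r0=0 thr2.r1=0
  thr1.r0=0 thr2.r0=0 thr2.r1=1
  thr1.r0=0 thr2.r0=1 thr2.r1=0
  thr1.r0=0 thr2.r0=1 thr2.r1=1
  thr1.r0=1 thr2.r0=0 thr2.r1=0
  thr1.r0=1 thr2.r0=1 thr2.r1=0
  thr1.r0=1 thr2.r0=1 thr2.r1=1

outcome vector order: (thr1.r0,thr2.r0,thr2.r1)
TSO: 8 outcomes — {<0 0 0> <0 0 1> <0 1 0> <0 1 1> <1 0 0> <1 0 1> <1 1 0> <1 1 1>}
TSO∖claimed = {<1 0 1>}

missing: thr1.r0=1 thr2.r0=0 thr2.r1=1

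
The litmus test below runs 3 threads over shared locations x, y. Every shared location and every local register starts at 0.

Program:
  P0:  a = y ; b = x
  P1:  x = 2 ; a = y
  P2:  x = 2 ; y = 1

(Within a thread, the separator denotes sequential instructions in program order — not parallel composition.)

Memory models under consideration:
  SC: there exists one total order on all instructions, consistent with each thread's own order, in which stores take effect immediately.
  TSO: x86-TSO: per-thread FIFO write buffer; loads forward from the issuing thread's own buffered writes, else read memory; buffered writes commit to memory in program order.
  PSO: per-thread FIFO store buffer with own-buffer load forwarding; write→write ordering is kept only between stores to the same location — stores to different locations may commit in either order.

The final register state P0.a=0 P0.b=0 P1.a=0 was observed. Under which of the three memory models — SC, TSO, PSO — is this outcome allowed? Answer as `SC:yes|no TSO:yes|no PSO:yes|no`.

outcome vector order: (P0.a,P0.b,P1.a)
under SC → 0/0/0 0/0/1 0/2/0 0/2/1 1/2/0 1/2/1
under TSO → 0/0/0 0/0/1 0/2/0 0/2/1 1/2/0 1/2/1
under PSO → 0/0/0 0/0/1 0/2/0 0/2/1 1/0/0 1/0/1 1/2/0 1/2/1
target 0/0/0 ∈ {SC,TSO,PSO}

SC:yes TSO:yes PSO:yes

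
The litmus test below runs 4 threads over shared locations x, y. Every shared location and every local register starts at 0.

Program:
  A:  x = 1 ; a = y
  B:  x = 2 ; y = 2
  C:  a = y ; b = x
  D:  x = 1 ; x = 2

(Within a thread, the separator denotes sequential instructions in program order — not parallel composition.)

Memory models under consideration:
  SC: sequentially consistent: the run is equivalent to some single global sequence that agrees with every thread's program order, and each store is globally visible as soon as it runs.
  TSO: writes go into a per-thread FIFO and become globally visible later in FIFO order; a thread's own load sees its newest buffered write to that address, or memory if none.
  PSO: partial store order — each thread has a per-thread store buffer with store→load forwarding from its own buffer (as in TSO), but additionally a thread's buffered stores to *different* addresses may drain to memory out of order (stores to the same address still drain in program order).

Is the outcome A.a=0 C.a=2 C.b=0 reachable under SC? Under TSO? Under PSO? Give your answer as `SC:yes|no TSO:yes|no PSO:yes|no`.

outcome vector order: (A.a,C.a,C.b)
under SC → (0,0,0); (0,0,1); (0,0,2); (0,2,1); (0,2,2); (2,0,0); (2,0,1); (2,0,2); (2,2,1); (2,2,2)
under TSO → (0,0,0); (0,0,1); (0,0,2); (0,2,1); (0,2,2); (2,0,0); (2,0,1); (2,0,2); (2,2,1); (2,2,2)
under PSO → (0,0,0); (0,0,1); (0,0,2); (0,2,0); (0,2,1); (0,2,2); (2,0,0); (2,0,1); (2,0,2); (2,2,0); (2,2,1); (2,2,2)
target (0,2,0) ∈ {PSO}

SC:no TSO:no PSO:yes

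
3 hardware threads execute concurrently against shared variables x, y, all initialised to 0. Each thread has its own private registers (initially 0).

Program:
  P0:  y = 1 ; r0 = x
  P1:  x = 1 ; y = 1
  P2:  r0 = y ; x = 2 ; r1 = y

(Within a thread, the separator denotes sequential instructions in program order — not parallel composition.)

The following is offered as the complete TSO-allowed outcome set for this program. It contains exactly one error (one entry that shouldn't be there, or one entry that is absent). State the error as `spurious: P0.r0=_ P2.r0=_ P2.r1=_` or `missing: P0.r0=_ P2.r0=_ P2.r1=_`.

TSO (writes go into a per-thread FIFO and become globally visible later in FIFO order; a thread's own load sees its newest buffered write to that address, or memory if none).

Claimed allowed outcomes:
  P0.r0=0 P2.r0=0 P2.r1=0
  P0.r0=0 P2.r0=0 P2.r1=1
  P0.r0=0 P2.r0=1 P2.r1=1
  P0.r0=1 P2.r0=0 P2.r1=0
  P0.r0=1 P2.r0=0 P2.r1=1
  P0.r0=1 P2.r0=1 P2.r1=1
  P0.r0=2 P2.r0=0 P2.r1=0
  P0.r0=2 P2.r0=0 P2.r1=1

missing: P0.r0=2 P2.r0=1 P2.r1=1

outcome vector order: (P0.r0,P2.r0,P2.r1)
[TSO] allowed = {<0 0 0>; <0 0 1>; <0 1 1>; <1 0 0>; <1 0 1>; <1 1 1>; <2 0 0>; <2 0 1>; <2 1 1>}
TSO∖claimed = {<2 1 1>}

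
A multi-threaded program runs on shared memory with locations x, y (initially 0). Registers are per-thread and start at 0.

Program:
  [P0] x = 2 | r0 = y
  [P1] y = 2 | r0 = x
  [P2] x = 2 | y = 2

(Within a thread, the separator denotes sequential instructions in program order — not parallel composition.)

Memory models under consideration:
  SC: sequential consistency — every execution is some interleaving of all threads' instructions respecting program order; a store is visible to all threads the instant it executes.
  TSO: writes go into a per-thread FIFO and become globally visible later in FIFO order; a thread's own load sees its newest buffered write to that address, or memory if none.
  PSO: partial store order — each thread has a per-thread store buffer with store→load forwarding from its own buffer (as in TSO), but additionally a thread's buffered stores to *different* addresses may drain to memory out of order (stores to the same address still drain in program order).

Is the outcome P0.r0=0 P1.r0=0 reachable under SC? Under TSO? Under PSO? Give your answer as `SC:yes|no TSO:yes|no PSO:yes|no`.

SC:no TSO:yes PSO:yes

outcome vector order: (P0.r0,P1.r0)
SC (3): 02; 20; 22
TSO (4): 00; 02; 20; 22
PSO (4): 00; 02; 20; 22
target 00 ∈ {TSO,PSO}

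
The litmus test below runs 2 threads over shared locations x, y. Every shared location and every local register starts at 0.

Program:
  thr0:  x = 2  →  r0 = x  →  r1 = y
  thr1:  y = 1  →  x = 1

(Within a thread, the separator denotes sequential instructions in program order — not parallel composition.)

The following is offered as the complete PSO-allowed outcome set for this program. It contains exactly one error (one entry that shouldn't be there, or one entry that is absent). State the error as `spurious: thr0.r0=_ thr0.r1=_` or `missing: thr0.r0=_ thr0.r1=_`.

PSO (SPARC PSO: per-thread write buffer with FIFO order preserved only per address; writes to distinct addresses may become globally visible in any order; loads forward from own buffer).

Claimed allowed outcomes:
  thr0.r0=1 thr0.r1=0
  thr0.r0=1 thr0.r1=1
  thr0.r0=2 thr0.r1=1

missing: thr0.r0=2 thr0.r1=0

outcome vector order: (thr0.r0,thr0.r1)
PSO (4): (1,0); (1,1); (2,0); (2,1)
PSO∖claimed = {(2,0)}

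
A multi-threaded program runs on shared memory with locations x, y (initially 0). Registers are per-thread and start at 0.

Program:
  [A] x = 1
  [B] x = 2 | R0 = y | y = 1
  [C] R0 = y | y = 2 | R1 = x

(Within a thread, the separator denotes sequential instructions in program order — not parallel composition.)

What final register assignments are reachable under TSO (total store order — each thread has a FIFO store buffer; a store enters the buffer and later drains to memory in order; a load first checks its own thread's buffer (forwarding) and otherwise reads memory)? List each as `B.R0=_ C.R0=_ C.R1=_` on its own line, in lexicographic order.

B.R0=0 C.R0=0 C.R1=0
B.R0=0 C.R0=0 C.R1=1
B.R0=0 C.R0=0 C.R1=2
B.R0=0 C.R0=1 C.R1=1
B.R0=0 C.R0=1 C.R1=2
B.R0=2 C.R0=0 C.R1=0
B.R0=2 C.R0=0 C.R1=1
B.R0=2 C.R0=0 C.R1=2

outcome vector order: (B.R0,C.R0,C.R1)
|TSO outcomes| = 8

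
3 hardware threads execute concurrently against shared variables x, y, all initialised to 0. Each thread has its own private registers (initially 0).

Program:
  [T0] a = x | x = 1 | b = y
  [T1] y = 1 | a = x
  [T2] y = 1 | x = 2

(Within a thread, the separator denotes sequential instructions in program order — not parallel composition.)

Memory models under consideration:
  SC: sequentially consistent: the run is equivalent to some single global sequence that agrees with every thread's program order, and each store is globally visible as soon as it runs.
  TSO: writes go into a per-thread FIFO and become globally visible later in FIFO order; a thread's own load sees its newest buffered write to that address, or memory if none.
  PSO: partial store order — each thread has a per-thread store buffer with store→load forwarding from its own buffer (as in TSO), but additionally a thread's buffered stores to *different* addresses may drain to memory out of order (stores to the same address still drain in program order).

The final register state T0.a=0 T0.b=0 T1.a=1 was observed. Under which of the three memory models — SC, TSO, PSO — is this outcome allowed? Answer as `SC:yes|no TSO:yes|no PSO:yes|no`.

outcome vector order: (T0.a,T0.b,T1.a)
SC (8): (0,0,1), (0,0,2), (0,1,0), (0,1,1), (0,1,2), (2,1,0), (2,1,1), (2,1,2)
TSO (9): (0,0,0), (0,0,1), (0,0,2), (0,1,0), (0,1,1), (0,1,2), (2,1,0), (2,1,1), (2,1,2)
PSO (12): (0,0,0), (0,0,1), (0,0,2), (0,1,0), (0,1,1), (0,1,2), (2,0,0), (2,0,1), (2,0,2), (2,1,0), (2,1,1), (2,1,2)
target (0,0,1) ∈ {SC,TSO,PSO}

SC:yes TSO:yes PSO:yes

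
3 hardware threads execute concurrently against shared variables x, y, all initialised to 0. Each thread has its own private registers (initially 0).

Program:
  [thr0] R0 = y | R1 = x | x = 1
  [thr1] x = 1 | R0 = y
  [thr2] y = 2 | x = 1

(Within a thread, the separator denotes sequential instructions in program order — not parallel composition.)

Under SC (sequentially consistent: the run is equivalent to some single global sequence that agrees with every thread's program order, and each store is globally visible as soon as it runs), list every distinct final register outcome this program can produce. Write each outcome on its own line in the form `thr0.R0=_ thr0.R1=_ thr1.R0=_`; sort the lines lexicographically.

thr0.R0=0 thr0.R1=0 thr1.R0=0
thr0.R0=0 thr0.R1=0 thr1.R0=2
thr0.R0=0 thr0.R1=1 thr1.R0=0
thr0.R0=0 thr0.R1=1 thr1.R0=2
thr0.R0=2 thr0.R1=0 thr1.R0=2
thr0.R0=2 thr0.R1=1 thr1.R0=0
thr0.R0=2 thr0.R1=1 thr1.R0=2

outcome vector order: (thr0.R0,thr0.R1,thr1.R0)
|SC outcomes| = 7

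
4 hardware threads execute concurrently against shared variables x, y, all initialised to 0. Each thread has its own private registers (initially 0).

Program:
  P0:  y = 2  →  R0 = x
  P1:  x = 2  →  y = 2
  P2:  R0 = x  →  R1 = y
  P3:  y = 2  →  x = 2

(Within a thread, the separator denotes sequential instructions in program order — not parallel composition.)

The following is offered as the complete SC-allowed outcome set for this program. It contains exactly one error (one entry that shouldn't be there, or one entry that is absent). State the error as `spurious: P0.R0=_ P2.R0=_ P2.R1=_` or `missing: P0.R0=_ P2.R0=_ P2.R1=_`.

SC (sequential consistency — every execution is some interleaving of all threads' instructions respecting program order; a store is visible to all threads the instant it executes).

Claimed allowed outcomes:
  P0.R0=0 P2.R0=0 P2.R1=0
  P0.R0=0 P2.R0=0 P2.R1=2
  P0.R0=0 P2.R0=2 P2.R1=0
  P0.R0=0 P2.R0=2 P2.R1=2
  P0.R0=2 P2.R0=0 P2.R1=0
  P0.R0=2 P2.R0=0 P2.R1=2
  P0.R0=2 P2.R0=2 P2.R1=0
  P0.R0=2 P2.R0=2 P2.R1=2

spurious: P0.R0=0 P2.R0=2 P2.R1=0

outcome vector order: (P0.R0,P2.R0,P2.R1)
SC: 7 outcomes — {(0,0,0) (0,0,2) (0,2,2) (2,0,0) (2,0,2) (2,2,0) (2,2,2)}
claimed∖SC = {(0,2,0)}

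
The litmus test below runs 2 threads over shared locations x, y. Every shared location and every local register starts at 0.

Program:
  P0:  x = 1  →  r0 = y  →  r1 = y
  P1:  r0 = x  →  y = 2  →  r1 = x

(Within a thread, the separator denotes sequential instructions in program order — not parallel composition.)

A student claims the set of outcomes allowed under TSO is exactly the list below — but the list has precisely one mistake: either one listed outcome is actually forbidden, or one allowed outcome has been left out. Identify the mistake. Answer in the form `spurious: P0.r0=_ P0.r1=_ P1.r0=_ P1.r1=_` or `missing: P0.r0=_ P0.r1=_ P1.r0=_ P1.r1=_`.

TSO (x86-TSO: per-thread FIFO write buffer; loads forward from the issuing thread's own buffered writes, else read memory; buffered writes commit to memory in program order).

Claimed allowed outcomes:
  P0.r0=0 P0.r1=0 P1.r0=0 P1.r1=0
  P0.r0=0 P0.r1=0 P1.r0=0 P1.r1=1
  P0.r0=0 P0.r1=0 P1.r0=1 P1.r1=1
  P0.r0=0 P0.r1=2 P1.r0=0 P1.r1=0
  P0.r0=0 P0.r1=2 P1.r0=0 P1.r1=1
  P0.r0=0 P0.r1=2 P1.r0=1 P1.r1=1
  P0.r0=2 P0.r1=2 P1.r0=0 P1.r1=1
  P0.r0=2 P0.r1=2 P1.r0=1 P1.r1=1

missing: P0.r0=2 P0.r1=2 P1.r0=0 P1.r1=0

outcome vector order: (P0.r0,P0.r1,P1.r0,P1.r1)
[TSO] allowed = {0000; 0001; 0011; 0200; 0201; 0211; 2200; 2201; 2211}
TSO∖claimed = {2200}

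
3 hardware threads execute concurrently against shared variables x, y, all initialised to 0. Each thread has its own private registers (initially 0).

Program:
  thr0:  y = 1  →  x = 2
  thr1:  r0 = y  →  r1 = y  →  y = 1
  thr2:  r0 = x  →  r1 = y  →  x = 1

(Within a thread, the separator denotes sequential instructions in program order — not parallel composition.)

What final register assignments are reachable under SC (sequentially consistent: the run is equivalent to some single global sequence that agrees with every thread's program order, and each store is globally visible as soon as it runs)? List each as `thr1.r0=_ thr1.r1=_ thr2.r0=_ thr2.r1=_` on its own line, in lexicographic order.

outcome vector order: (thr1.r0,thr1.r1,thr2.r0,thr2.r1)
|SC outcomes| = 9

thr1.r0=0 thr1.r1=0 thr2.r0=0 thr2.r1=0
thr1.r0=0 thr1.r1=0 thr2.r0=0 thr2.r1=1
thr1.r0=0 thr1.r1=0 thr2.r0=2 thr2.r1=1
thr1.r0=0 thr1.r1=1 thr2.r0=0 thr2.r1=0
thr1.r0=0 thr1.r1=1 thr2.r0=0 thr2.r1=1
thr1.r0=0 thr1.r1=1 thr2.r0=2 thr2.r1=1
thr1.r0=1 thr1.r1=1 thr2.r0=0 thr2.r1=0
thr1.r0=1 thr1.r1=1 thr2.r0=0 thr2.r1=1
thr1.r0=1 thr1.r1=1 thr2.r0=2 thr2.r1=1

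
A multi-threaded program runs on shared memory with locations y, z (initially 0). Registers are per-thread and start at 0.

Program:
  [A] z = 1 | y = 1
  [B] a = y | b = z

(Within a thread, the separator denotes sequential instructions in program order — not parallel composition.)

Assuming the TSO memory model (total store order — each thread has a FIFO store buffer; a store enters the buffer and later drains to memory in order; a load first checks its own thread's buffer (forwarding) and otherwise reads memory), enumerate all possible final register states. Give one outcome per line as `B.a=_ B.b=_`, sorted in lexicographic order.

outcome vector order: (B.a,B.b)
|TSO outcomes| = 3

B.a=0 B.b=0
B.a=0 B.b=1
B.a=1 B.b=1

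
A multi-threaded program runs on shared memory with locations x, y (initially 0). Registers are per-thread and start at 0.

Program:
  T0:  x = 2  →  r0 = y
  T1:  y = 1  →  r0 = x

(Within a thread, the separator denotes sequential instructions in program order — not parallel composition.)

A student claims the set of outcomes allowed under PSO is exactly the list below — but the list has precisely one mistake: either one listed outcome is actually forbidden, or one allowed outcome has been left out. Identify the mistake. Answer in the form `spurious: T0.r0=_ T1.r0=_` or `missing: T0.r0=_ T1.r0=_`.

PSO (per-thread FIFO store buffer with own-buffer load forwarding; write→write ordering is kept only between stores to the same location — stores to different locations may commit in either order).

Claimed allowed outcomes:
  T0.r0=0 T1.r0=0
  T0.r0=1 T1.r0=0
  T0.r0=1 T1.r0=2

missing: T0.r0=0 T1.r0=2

outcome vector order: (T0.r0,T1.r0)
[PSO] allowed = {0/0; 0/2; 1/0; 1/2}
PSO∖claimed = {0/2}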